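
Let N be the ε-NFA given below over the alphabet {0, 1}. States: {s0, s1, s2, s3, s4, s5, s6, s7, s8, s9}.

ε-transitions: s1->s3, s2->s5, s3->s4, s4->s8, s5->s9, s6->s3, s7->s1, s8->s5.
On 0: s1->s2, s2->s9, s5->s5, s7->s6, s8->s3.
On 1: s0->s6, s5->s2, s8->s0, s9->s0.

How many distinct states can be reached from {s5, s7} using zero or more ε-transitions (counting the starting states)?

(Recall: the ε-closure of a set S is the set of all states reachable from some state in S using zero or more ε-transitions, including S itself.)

7

Start with {s5, s7}.
From s5 via ε: add s9.
From s7 via ε: add s1.
From s1 via ε: add s3.
From s3 via ε: add s4.
From s4 via ε: add s8.
ε-closure = {s1, s3, s4, s5, s7, s8, s9}, which has 7 states.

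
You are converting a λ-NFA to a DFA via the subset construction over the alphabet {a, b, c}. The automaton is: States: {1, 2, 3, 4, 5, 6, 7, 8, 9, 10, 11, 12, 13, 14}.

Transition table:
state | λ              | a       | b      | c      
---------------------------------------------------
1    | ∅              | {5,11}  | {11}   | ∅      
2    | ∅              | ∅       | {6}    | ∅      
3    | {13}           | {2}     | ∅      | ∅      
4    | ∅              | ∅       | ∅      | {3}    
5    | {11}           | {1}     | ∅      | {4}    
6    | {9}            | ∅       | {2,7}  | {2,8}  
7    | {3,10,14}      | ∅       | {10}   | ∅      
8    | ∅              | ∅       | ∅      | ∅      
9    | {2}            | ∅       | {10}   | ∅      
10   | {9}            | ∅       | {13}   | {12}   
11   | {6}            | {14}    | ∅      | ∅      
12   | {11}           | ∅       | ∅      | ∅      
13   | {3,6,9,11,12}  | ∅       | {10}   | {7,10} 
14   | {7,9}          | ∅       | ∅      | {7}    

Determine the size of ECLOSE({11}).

Start with {11}.
From 11 via λ: add 6.
From 6 via λ: add 9.
From 9 via λ: add 2.
λ-closure = {2, 6, 9, 11}, which has 4 states.

4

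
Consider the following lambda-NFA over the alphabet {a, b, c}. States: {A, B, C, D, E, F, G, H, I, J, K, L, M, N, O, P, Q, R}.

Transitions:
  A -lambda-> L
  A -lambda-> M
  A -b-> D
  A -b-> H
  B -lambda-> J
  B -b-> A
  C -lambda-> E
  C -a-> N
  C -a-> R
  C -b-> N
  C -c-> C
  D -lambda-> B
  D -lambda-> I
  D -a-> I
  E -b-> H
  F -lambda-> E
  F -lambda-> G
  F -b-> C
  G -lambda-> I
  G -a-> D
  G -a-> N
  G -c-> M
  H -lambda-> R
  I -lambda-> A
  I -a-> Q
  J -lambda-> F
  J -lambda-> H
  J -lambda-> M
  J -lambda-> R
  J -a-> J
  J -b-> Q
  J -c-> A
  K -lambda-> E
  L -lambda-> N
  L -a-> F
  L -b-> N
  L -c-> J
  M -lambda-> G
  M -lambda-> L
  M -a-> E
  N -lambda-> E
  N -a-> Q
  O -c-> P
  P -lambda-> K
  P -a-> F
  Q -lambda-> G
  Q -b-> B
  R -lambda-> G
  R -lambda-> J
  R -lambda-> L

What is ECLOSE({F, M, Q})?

Start with {F, M, Q}.
From F via lambda: add E, G.
From M via lambda: add L.
From G via lambda: add I.
From L via lambda: add N.
From I via lambda: add A.
No new states can be added; the closed set is {A, E, F, G, I, L, M, N, Q}.

{A, E, F, G, I, L, M, N, Q}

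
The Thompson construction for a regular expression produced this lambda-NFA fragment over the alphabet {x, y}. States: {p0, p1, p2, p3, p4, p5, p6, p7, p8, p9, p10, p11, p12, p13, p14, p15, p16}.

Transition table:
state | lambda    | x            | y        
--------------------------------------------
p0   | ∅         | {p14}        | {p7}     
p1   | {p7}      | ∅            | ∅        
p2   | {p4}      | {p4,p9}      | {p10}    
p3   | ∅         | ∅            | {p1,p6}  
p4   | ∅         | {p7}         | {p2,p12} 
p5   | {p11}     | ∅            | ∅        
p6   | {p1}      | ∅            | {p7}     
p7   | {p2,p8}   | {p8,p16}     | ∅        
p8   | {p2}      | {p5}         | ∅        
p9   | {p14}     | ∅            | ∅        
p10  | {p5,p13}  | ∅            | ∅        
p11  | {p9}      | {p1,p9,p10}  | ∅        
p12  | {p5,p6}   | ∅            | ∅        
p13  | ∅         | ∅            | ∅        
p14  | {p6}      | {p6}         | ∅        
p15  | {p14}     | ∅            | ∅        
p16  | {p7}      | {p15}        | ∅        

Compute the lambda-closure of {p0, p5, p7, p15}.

Start with {p0, p5, p7, p15}.
From p5 via lambda: add p11.
From p7 via lambda: add p2, p8.
From p15 via lambda: add p14.
From p2 via lambda: add p4.
From p11 via lambda: add p9.
From p14 via lambda: add p6.
From p6 via lambda: add p1.
No new states can be added; the closed set is {p0, p1, p2, p4, p5, p6, p7, p8, p9, p11, p14, p15}.

{p0, p1, p2, p4, p5, p6, p7, p8, p9, p11, p14, p15}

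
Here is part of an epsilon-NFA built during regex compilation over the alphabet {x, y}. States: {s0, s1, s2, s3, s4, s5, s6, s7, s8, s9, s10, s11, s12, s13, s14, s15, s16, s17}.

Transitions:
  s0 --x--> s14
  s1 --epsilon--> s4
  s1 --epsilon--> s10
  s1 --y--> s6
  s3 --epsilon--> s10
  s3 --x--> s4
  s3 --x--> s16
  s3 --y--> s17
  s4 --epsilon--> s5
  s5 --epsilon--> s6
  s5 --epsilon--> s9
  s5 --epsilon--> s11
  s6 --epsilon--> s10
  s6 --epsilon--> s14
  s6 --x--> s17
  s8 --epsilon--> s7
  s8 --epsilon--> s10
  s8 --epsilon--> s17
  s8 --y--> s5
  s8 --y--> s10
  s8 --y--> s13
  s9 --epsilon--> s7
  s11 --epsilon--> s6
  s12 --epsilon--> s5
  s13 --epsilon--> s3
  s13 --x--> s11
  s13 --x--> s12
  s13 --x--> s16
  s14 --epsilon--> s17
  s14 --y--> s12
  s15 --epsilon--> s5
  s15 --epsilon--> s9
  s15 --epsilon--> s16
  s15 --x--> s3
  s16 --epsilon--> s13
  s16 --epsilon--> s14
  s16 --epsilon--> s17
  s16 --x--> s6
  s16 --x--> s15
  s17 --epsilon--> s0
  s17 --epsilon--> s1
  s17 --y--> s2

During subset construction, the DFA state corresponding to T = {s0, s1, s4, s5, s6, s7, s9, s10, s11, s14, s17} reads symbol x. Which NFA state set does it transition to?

s0 on x → {s14}.
s6 on x → {s17}.
No x-transition from s1, s4, s5, s7, s9, s10, s11, s14, s17.
Union after reading x: {s14, s17}.
Now take the epsilon-closure:
From s17 via epsilon: add s0, s1.
From s1 via epsilon: add s4, s10.
From s4 via epsilon: add s5.
From s5 via epsilon: add s6, s9, s11.
From s9 via epsilon: add s7.
No new states can be added; the closed set is {s0, s1, s4, s5, s6, s7, s9, s10, s11, s14, s17}.

{s0, s1, s4, s5, s6, s7, s9, s10, s11, s14, s17}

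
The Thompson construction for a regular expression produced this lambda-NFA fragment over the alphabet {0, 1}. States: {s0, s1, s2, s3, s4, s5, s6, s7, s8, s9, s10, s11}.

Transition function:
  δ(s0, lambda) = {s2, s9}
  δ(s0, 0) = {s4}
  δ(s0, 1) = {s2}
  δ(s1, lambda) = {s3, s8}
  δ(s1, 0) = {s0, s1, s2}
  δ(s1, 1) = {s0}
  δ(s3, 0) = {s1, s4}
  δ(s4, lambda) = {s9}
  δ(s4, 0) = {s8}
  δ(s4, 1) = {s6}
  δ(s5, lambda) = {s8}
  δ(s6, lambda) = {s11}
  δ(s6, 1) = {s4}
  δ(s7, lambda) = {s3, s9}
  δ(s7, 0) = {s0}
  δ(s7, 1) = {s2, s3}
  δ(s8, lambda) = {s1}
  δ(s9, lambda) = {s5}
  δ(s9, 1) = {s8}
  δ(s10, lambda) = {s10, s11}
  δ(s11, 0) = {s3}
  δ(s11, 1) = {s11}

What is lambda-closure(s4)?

{s1, s3, s4, s5, s8, s9}

Start with {s4}.
From s4 via lambda: add s9.
From s9 via lambda: add s5.
From s5 via lambda: add s8.
From s8 via lambda: add s1.
From s1 via lambda: add s3.
No new states can be added; the closed set is {s1, s3, s4, s5, s8, s9}.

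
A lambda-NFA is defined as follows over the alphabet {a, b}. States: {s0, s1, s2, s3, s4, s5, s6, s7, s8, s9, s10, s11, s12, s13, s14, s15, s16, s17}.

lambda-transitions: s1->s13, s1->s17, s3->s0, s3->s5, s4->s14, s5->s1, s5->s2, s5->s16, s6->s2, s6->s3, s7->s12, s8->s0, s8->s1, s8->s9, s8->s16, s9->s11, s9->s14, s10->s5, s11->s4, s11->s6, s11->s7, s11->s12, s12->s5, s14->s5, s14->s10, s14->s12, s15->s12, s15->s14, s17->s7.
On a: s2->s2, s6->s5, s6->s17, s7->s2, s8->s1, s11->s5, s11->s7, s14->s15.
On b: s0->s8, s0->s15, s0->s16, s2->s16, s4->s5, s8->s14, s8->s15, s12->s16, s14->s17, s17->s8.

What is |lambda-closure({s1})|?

Start with {s1}.
From s1 via lambda: add s13, s17.
From s17 via lambda: add s7.
From s7 via lambda: add s12.
From s12 via lambda: add s5.
From s5 via lambda: add s2, s16.
lambda-closure = {s1, s2, s5, s7, s12, s13, s16, s17}, which has 8 states.

8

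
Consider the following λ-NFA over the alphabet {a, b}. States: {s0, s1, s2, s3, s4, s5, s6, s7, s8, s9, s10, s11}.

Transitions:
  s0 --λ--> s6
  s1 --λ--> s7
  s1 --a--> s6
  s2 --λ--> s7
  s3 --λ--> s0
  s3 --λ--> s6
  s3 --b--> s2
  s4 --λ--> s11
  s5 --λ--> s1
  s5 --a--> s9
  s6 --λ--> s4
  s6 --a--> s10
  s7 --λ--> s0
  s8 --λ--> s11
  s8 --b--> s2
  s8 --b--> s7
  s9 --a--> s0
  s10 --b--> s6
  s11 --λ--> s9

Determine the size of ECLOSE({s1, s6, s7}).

Start with {s1, s6, s7}.
From s6 via λ: add s4.
From s7 via λ: add s0.
From s4 via λ: add s11.
From s11 via λ: add s9.
λ-closure = {s0, s1, s4, s6, s7, s9, s11}, which has 7 states.

7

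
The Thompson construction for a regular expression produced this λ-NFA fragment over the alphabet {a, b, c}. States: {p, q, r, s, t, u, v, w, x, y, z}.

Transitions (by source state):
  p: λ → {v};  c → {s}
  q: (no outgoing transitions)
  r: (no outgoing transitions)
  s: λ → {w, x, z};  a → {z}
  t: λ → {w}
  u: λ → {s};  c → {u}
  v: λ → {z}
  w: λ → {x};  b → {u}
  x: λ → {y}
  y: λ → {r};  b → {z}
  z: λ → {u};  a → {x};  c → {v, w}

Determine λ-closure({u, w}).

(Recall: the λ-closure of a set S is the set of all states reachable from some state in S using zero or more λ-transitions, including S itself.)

{r, s, u, w, x, y, z}

Start with {u, w}.
From u via λ: add s.
From w via λ: add x.
From s via λ: add z.
From x via λ: add y.
From y via λ: add r.
No new states can be added; the closed set is {r, s, u, w, x, y, z}.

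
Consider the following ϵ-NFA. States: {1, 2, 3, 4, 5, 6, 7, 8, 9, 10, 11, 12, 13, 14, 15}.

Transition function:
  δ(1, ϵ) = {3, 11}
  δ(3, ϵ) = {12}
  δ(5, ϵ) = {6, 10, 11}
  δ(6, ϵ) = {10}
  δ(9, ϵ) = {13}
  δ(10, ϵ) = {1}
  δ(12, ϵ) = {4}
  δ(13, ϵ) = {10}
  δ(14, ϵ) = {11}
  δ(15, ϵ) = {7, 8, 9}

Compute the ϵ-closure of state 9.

{1, 3, 4, 9, 10, 11, 12, 13}

Start with {9}.
From 9 via ϵ: add 13.
From 13 via ϵ: add 10.
From 10 via ϵ: add 1.
From 1 via ϵ: add 3, 11.
From 3 via ϵ: add 12.
From 12 via ϵ: add 4.
No new states can be added; the closed set is {1, 3, 4, 9, 10, 11, 12, 13}.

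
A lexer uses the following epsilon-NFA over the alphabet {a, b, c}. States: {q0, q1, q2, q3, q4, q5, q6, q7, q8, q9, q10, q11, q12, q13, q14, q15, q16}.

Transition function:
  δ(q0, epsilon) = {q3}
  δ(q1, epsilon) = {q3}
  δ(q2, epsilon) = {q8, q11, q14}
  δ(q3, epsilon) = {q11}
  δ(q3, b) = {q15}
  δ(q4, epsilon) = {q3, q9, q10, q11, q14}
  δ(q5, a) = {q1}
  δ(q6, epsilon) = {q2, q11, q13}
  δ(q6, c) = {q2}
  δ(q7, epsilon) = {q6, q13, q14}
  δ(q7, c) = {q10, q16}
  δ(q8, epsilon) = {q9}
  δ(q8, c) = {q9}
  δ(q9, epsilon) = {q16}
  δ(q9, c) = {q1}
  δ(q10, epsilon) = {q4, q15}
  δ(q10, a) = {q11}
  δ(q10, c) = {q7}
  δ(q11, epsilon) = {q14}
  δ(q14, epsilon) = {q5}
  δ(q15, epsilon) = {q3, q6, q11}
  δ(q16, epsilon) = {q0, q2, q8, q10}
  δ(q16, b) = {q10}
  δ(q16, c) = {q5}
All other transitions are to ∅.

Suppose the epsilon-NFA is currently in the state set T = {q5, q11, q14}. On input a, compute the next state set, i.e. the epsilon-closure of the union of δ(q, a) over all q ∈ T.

{q1, q3, q5, q11, q14}

q5 on a → {q1}.
No a-transition from q11, q14.
Union after reading a: {q1}.
Now take the epsilon-closure:
From q1 via epsilon: add q3.
From q3 via epsilon: add q11.
From q11 via epsilon: add q14.
From q14 via epsilon: add q5.
No new states can be added; the closed set is {q1, q3, q5, q11, q14}.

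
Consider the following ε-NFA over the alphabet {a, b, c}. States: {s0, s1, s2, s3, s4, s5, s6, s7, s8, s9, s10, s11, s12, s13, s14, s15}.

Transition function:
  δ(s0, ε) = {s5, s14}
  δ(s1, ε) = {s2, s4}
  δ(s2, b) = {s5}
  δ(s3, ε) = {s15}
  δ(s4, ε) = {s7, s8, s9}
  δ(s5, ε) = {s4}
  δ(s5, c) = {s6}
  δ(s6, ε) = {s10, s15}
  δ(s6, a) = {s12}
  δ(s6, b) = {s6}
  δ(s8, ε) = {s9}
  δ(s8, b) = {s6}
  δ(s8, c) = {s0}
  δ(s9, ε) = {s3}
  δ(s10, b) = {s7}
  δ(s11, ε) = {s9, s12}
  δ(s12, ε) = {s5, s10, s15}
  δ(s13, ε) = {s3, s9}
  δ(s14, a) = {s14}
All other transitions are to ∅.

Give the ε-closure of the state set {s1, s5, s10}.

{s1, s2, s3, s4, s5, s7, s8, s9, s10, s15}

Start with {s1, s5, s10}.
From s1 via ε: add s2, s4.
From s4 via ε: add s7, s8, s9.
From s9 via ε: add s3.
From s3 via ε: add s15.
No new states can be added; the closed set is {s1, s2, s3, s4, s5, s7, s8, s9, s10, s15}.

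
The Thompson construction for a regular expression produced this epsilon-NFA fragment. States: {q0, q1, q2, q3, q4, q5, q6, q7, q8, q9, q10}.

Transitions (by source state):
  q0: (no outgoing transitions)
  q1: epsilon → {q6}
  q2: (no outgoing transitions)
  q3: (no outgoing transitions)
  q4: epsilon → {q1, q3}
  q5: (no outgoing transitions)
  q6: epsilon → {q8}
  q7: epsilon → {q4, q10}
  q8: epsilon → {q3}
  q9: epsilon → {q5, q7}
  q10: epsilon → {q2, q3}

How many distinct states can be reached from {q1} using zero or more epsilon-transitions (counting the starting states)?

4

Start with {q1}.
From q1 via epsilon: add q6.
From q6 via epsilon: add q8.
From q8 via epsilon: add q3.
epsilon-closure = {q1, q3, q6, q8}, which has 4 states.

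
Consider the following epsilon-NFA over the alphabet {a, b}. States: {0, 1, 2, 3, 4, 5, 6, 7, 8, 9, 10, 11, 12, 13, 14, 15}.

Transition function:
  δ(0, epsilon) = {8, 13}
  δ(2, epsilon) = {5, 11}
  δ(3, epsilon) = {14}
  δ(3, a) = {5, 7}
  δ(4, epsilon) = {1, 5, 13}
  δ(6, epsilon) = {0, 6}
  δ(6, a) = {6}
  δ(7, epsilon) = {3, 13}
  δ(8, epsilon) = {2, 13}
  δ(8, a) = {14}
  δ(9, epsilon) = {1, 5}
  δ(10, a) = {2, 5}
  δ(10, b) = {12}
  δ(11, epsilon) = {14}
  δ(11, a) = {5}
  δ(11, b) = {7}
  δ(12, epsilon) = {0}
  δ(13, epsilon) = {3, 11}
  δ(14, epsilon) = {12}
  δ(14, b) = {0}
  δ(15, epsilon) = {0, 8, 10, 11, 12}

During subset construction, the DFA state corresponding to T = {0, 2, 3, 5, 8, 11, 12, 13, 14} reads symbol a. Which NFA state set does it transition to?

3 on a → {5, 7}.
8 on a → {14}.
11 on a → {5}.
No a-transition from 0, 2, 5, 12, 13, 14.
Union after reading a: {5, 7, 14}.
Now take the epsilon-closure:
From 7 via epsilon: add 3, 13.
From 14 via epsilon: add 12.
From 12 via epsilon: add 0.
From 13 via epsilon: add 11.
From 0 via epsilon: add 8.
From 8 via epsilon: add 2.
No new states can be added; the closed set is {0, 2, 3, 5, 7, 8, 11, 12, 13, 14}.

{0, 2, 3, 5, 7, 8, 11, 12, 13, 14}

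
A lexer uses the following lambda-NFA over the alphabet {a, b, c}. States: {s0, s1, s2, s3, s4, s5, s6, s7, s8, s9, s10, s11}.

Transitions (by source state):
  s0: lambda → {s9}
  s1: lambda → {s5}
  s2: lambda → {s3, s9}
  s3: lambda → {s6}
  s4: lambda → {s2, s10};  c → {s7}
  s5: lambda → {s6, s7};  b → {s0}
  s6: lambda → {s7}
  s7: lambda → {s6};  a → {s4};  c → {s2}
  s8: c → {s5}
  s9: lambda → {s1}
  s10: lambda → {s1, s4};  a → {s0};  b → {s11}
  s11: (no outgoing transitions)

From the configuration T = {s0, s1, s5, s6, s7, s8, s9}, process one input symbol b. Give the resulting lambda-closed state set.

s5 on b → {s0}.
No b-transition from s0, s1, s6, s7, s8, s9.
Union after reading b: {s0}.
Now take the lambda-closure:
From s0 via lambda: add s9.
From s9 via lambda: add s1.
From s1 via lambda: add s5.
From s5 via lambda: add s6, s7.
No new states can be added; the closed set is {s0, s1, s5, s6, s7, s9}.

{s0, s1, s5, s6, s7, s9}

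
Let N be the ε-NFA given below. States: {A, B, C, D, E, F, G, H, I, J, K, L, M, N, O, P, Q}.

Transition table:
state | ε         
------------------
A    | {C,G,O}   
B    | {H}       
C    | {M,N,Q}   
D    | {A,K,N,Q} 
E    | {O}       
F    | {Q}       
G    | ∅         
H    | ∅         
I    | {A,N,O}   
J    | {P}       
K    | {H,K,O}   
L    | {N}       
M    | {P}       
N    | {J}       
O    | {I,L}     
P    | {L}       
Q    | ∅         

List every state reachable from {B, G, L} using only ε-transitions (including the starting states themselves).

{B, G, H, J, L, N, P}

Start with {B, G, L}.
From B via ε: add H.
From L via ε: add N.
From N via ε: add J.
From J via ε: add P.
No new states can be added; the closed set is {B, G, H, J, L, N, P}.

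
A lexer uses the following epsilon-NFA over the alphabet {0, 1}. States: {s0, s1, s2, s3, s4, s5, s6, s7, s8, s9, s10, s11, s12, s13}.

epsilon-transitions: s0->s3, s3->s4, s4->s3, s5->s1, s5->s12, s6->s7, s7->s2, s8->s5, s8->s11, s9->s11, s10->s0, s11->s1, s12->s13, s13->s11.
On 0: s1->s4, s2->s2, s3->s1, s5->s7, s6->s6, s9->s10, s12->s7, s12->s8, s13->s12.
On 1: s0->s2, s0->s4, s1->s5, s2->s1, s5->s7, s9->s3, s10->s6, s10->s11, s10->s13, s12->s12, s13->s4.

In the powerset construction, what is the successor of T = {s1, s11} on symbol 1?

s1 on 1 → {s5}.
No 1-transition from s11.
Union after reading 1: {s5}.
Now take the epsilon-closure:
From s5 via epsilon: add s1, s12.
From s12 via epsilon: add s13.
From s13 via epsilon: add s11.
No new states can be added; the closed set is {s1, s5, s11, s12, s13}.

{s1, s5, s11, s12, s13}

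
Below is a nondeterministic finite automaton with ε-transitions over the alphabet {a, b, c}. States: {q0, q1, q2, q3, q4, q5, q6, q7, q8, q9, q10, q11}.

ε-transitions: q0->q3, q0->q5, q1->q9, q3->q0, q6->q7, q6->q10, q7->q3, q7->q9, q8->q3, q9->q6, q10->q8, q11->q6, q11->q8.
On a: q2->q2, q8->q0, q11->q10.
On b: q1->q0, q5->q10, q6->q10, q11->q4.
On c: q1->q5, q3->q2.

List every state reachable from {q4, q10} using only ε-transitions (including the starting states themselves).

{q0, q3, q4, q5, q8, q10}

Start with {q4, q10}.
From q10 via ε: add q8.
From q8 via ε: add q3.
From q3 via ε: add q0.
From q0 via ε: add q5.
No new states can be added; the closed set is {q0, q3, q4, q5, q8, q10}.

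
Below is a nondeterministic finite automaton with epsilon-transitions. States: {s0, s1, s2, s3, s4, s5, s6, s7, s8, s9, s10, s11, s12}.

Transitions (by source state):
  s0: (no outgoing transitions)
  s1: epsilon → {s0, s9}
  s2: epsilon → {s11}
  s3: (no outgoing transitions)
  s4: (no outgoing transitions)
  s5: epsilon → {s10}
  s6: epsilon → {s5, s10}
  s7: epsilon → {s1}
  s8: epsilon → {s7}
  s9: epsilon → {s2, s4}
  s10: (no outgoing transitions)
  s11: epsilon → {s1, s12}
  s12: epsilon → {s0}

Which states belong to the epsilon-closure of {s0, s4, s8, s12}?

{s0, s1, s2, s4, s7, s8, s9, s11, s12}

Start with {s0, s4, s8, s12}.
From s8 via epsilon: add s7.
From s7 via epsilon: add s1.
From s1 via epsilon: add s9.
From s9 via epsilon: add s2.
From s2 via epsilon: add s11.
No new states can be added; the closed set is {s0, s1, s2, s4, s7, s8, s9, s11, s12}.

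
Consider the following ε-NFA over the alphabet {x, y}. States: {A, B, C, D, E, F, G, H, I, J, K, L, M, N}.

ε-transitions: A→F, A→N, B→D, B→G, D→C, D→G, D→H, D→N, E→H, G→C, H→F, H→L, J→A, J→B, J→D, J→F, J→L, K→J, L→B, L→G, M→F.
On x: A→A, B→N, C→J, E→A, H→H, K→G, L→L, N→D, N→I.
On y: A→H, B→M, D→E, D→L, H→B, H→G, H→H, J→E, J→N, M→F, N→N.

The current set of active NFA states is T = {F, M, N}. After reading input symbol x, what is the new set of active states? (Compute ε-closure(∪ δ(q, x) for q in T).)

{B, C, D, F, G, H, I, L, N}

N on x → {D, I}.
No x-transition from F, M.
Union after reading x: {D, I}.
Now take the ε-closure:
From D via ε: add C, G, H, N.
From H via ε: add F, L.
From L via ε: add B.
No new states can be added; the closed set is {B, C, D, F, G, H, I, L, N}.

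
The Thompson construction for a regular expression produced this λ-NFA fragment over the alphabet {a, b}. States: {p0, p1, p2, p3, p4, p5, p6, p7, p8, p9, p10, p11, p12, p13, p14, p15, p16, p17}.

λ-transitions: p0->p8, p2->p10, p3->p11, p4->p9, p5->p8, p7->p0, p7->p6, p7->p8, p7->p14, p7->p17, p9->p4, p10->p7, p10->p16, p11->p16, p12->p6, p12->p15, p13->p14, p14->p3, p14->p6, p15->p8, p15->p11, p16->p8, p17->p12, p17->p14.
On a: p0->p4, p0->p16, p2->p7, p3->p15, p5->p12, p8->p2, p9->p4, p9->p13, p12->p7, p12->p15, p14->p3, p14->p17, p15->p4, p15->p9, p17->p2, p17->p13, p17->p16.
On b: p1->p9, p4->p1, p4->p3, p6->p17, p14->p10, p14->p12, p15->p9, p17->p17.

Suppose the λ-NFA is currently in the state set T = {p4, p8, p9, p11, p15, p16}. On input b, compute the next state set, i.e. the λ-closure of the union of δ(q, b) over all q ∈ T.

{p1, p3, p4, p8, p9, p11, p16}

p4 on b → {p1, p3}.
p15 on b → {p9}.
No b-transition from p8, p9, p11, p16.
Union after reading b: {p1, p3, p9}.
Now take the λ-closure:
From p3 via λ: add p11.
From p9 via λ: add p4.
From p11 via λ: add p16.
From p16 via λ: add p8.
No new states can be added; the closed set is {p1, p3, p4, p8, p9, p11, p16}.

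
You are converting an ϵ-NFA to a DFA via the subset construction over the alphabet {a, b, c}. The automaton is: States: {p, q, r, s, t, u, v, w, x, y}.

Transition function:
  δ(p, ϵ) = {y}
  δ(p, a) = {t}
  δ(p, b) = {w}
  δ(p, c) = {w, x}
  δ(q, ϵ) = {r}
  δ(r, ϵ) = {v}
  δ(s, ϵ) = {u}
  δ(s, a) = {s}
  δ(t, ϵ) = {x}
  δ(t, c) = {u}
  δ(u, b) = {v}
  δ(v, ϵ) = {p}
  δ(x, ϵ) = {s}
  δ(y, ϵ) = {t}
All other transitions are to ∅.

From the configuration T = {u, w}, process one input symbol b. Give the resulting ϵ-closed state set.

u on b → {v}.
No b-transition from w.
Union after reading b: {v}.
Now take the ϵ-closure:
From v via ϵ: add p.
From p via ϵ: add y.
From y via ϵ: add t.
From t via ϵ: add x.
From x via ϵ: add s.
From s via ϵ: add u.
No new states can be added; the closed set is {p, s, t, u, v, x, y}.

{p, s, t, u, v, x, y}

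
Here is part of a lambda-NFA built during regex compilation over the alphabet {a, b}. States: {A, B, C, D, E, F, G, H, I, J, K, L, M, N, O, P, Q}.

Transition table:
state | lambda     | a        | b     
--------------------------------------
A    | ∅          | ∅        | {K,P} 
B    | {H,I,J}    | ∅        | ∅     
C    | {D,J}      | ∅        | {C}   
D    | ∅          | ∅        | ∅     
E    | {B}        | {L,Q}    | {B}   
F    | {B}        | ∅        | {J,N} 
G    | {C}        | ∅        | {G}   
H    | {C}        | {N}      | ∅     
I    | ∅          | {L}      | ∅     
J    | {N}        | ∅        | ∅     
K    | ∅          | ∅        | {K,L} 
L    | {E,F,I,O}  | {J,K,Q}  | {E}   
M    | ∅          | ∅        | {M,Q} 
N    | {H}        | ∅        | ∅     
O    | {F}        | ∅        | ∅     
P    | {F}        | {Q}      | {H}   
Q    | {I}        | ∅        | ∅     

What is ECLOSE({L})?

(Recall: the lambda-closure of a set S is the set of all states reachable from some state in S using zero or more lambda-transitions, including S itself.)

{B, C, D, E, F, H, I, J, L, N, O}

Start with {L}.
From L via lambda: add E, F, I, O.
From E via lambda: add B.
From B via lambda: add H, J.
From H via lambda: add C.
From J via lambda: add N.
From C via lambda: add D.
No new states can be added; the closed set is {B, C, D, E, F, H, I, J, L, N, O}.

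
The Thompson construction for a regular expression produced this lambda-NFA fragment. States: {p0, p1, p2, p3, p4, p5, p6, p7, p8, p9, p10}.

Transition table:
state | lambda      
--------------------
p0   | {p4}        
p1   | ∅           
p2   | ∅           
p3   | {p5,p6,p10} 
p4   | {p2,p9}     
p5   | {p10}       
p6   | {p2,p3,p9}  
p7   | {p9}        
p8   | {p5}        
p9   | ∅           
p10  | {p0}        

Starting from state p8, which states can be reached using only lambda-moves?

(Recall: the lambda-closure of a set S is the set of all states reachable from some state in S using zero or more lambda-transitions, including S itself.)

{p0, p2, p4, p5, p8, p9, p10}

Start with {p8}.
From p8 via lambda: add p5.
From p5 via lambda: add p10.
From p10 via lambda: add p0.
From p0 via lambda: add p4.
From p4 via lambda: add p2, p9.
No new states can be added; the closed set is {p0, p2, p4, p5, p8, p9, p10}.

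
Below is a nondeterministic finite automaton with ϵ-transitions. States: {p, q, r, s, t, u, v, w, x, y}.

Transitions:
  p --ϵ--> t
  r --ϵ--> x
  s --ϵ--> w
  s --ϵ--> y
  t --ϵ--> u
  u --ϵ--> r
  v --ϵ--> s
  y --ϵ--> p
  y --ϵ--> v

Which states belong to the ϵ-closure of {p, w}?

Start with {p, w}.
From p via ϵ: add t.
From t via ϵ: add u.
From u via ϵ: add r.
From r via ϵ: add x.
No new states can be added; the closed set is {p, r, t, u, w, x}.

{p, r, t, u, w, x}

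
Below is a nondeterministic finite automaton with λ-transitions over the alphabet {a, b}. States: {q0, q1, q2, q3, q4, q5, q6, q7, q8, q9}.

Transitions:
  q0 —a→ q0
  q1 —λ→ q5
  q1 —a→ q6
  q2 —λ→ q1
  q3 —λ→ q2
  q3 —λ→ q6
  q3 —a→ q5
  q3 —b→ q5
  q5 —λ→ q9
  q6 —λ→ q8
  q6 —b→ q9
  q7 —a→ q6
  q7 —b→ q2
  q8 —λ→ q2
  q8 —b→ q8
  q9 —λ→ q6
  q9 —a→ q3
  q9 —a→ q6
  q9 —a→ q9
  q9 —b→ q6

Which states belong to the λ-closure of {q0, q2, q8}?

{q0, q1, q2, q5, q6, q8, q9}

Start with {q0, q2, q8}.
From q2 via λ: add q1.
From q1 via λ: add q5.
From q5 via λ: add q9.
From q9 via λ: add q6.
No new states can be added; the closed set is {q0, q1, q2, q5, q6, q8, q9}.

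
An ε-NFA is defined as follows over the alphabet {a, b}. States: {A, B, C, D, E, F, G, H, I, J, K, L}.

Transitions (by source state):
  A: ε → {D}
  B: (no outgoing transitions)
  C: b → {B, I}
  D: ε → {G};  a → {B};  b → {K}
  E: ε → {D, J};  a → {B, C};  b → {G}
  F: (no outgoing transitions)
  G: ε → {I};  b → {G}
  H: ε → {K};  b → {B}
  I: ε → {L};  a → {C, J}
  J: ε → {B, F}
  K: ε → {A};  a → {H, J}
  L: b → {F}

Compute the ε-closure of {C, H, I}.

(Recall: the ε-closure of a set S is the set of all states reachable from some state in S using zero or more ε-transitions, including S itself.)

{A, C, D, G, H, I, K, L}

Start with {C, H, I}.
From H via ε: add K.
From I via ε: add L.
From K via ε: add A.
From A via ε: add D.
From D via ε: add G.
No new states can be added; the closed set is {A, C, D, G, H, I, K, L}.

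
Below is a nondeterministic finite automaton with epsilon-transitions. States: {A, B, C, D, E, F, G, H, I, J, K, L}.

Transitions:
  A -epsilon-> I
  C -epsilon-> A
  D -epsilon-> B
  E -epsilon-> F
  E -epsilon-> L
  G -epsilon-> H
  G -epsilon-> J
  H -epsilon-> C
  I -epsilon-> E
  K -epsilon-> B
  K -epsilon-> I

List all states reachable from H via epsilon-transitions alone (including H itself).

Start with {H}.
From H via epsilon: add C.
From C via epsilon: add A.
From A via epsilon: add I.
From I via epsilon: add E.
From E via epsilon: add F, L.
No new states can be added; the closed set is {A, C, E, F, H, I, L}.

{A, C, E, F, H, I, L}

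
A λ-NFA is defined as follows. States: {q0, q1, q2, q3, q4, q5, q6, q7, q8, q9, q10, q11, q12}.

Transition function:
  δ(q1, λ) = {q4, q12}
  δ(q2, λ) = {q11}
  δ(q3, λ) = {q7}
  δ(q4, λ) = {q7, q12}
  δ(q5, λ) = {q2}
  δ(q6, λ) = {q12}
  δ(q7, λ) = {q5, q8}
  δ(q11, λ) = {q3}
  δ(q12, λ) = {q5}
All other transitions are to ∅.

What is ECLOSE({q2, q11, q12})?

Start with {q2, q11, q12}.
From q11 via λ: add q3.
From q12 via λ: add q5.
From q3 via λ: add q7.
From q7 via λ: add q8.
No new states can be added; the closed set is {q2, q3, q5, q7, q8, q11, q12}.

{q2, q3, q5, q7, q8, q11, q12}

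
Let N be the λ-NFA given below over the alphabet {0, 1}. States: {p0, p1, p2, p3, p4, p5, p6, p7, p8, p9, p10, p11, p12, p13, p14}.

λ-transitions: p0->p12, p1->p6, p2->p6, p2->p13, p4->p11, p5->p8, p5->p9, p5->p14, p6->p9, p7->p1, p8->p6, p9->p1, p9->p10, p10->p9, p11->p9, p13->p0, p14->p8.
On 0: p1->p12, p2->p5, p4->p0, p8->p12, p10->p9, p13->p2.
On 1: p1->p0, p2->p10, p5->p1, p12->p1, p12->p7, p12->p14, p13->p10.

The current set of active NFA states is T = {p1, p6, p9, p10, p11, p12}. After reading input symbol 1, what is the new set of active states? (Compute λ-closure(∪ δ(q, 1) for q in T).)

{p0, p1, p6, p7, p8, p9, p10, p12, p14}

p1 on 1 → {p0}.
p12 on 1 → {p1, p7, p14}.
No 1-transition from p6, p9, p10, p11.
Union after reading 1: {p0, p1, p7, p14}.
Now take the λ-closure:
From p0 via λ: add p12.
From p1 via λ: add p6.
From p14 via λ: add p8.
From p6 via λ: add p9.
From p9 via λ: add p10.
No new states can be added; the closed set is {p0, p1, p6, p7, p8, p9, p10, p12, p14}.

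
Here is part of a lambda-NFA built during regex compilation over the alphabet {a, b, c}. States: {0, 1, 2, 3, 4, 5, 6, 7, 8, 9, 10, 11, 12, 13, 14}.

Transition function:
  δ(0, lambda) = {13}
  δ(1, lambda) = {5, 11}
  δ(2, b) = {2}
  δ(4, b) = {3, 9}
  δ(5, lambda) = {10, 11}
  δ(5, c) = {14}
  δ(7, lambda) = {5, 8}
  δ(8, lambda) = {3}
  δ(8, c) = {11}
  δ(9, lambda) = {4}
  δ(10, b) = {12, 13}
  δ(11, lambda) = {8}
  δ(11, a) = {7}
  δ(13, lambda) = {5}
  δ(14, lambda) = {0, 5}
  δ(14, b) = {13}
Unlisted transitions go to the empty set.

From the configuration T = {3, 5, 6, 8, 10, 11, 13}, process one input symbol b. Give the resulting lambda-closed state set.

10 on b → {12, 13}.
No b-transition from 3, 5, 6, 8, 11, 13.
Union after reading b: {12, 13}.
Now take the lambda-closure:
From 13 via lambda: add 5.
From 5 via lambda: add 10, 11.
From 11 via lambda: add 8.
From 8 via lambda: add 3.
No new states can be added; the closed set is {3, 5, 8, 10, 11, 12, 13}.

{3, 5, 8, 10, 11, 12, 13}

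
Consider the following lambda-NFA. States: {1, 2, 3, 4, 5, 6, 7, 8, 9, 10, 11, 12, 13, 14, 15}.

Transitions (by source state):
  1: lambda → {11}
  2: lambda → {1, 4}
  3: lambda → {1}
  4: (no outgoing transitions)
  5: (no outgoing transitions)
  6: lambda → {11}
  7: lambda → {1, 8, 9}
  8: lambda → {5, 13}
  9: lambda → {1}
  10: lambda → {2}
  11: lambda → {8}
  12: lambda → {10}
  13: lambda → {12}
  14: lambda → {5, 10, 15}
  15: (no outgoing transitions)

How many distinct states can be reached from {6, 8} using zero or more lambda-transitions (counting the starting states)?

Start with {6, 8}.
From 6 via lambda: add 11.
From 8 via lambda: add 5, 13.
From 13 via lambda: add 12.
From 12 via lambda: add 10.
From 10 via lambda: add 2.
From 2 via lambda: add 1, 4.
lambda-closure = {1, 2, 4, 5, 6, 8, 10, 11, 12, 13}, which has 10 states.

10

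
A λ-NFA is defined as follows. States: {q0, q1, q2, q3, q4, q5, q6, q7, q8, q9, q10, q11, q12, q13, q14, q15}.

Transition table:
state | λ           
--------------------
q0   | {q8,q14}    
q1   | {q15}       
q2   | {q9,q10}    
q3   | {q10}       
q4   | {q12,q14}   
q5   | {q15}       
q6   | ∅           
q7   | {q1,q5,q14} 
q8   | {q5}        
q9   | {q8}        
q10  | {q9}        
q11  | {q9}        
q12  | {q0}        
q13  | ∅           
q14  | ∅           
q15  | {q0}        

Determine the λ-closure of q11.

Start with {q11}.
From q11 via λ: add q9.
From q9 via λ: add q8.
From q8 via λ: add q5.
From q5 via λ: add q15.
From q15 via λ: add q0.
From q0 via λ: add q14.
No new states can be added; the closed set is {q0, q5, q8, q9, q11, q14, q15}.

{q0, q5, q8, q9, q11, q14, q15}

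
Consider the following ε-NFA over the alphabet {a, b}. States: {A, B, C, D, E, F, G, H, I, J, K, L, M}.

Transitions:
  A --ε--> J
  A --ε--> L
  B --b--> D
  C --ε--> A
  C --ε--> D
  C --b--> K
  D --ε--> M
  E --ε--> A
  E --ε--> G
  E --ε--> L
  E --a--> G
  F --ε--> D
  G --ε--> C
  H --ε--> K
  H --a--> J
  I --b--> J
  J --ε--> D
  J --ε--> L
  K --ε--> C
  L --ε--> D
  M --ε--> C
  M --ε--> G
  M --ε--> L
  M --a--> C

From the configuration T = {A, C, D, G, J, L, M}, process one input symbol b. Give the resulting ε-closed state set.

{A, C, D, G, J, K, L, M}

C on b → {K}.
No b-transition from A, D, G, J, L, M.
Union after reading b: {K}.
Now take the ε-closure:
From K via ε: add C.
From C via ε: add A, D.
From A via ε: add J, L.
From D via ε: add M.
From M via ε: add G.
No new states can be added; the closed set is {A, C, D, G, J, K, L, M}.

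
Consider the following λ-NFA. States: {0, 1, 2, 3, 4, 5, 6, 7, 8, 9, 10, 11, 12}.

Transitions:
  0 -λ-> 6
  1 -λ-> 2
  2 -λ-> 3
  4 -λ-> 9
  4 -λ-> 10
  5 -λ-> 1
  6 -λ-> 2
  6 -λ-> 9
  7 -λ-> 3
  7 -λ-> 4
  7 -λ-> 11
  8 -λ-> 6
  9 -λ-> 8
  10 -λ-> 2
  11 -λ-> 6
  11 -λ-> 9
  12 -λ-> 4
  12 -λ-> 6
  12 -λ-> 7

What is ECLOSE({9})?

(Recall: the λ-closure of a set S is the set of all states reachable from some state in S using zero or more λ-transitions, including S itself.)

{2, 3, 6, 8, 9}

Start with {9}.
From 9 via λ: add 8.
From 8 via λ: add 6.
From 6 via λ: add 2.
From 2 via λ: add 3.
No new states can be added; the closed set is {2, 3, 6, 8, 9}.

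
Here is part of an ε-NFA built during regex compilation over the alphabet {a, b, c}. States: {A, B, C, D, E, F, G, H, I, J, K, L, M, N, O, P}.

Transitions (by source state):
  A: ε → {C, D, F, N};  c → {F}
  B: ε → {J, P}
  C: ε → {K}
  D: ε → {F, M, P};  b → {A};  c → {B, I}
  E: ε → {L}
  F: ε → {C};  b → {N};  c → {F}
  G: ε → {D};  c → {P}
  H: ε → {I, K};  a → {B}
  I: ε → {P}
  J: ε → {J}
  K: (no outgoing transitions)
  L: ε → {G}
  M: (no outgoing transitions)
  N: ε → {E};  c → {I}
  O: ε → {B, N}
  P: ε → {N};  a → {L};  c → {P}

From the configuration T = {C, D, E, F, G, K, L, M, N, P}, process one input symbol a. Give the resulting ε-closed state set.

{C, D, E, F, G, K, L, M, N, P}

P on a → {L}.
No a-transition from C, D, E, F, G, K, L, M, N.
Union after reading a: {L}.
Now take the ε-closure:
From L via ε: add G.
From G via ε: add D.
From D via ε: add F, M, P.
From F via ε: add C.
From P via ε: add N.
From C via ε: add K.
From N via ε: add E.
No new states can be added; the closed set is {C, D, E, F, G, K, L, M, N, P}.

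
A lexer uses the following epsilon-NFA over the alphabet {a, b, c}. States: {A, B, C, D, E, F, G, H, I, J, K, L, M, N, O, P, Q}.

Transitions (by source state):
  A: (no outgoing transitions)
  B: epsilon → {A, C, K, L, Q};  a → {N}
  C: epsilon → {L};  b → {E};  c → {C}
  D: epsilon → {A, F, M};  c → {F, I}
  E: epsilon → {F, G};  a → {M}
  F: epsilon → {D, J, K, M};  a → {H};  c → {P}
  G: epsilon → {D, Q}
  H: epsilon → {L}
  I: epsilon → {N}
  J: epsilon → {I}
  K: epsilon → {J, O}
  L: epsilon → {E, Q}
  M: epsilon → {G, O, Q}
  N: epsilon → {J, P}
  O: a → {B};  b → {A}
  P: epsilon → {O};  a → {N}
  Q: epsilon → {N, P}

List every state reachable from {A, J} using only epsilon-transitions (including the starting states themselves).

{A, I, J, N, O, P}

Start with {A, J}.
From J via epsilon: add I.
From I via epsilon: add N.
From N via epsilon: add P.
From P via epsilon: add O.
No new states can be added; the closed set is {A, I, J, N, O, P}.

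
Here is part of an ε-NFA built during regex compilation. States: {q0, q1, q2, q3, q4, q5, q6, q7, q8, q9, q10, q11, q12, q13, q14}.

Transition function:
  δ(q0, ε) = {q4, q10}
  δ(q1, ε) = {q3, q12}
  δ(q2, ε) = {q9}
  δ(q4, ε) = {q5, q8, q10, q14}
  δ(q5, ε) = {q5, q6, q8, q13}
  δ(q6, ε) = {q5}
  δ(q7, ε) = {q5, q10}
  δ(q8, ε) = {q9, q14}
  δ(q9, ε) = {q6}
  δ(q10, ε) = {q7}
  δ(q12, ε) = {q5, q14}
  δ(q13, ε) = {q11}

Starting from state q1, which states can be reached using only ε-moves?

Start with {q1}.
From q1 via ε: add q3, q12.
From q12 via ε: add q5, q14.
From q5 via ε: add q6, q8, q13.
From q8 via ε: add q9.
From q13 via ε: add q11.
No new states can be added; the closed set is {q1, q3, q5, q6, q8, q9, q11, q12, q13, q14}.

{q1, q3, q5, q6, q8, q9, q11, q12, q13, q14}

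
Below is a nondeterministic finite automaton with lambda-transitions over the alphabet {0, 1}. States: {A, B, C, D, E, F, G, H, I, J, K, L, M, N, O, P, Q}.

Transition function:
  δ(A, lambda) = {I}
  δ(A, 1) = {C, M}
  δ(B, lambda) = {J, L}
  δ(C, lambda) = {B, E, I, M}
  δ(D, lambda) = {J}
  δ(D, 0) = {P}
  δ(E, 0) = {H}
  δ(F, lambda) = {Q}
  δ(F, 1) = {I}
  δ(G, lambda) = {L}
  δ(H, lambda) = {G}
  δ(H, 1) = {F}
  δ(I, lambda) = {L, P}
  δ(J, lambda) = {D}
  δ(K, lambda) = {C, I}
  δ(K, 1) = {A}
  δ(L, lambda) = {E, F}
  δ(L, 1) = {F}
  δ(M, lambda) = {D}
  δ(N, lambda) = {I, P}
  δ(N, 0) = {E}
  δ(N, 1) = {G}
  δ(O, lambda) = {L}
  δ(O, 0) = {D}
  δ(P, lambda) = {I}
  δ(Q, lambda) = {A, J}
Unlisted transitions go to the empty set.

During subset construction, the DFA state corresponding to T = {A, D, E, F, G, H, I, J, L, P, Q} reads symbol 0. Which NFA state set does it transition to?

D on 0 → {P}.
E on 0 → {H}.
No 0-transition from A, F, G, H, I, J, L, P, Q.
Union after reading 0: {H, P}.
Now take the lambda-closure:
From H via lambda: add G.
From P via lambda: add I.
From G via lambda: add L.
From L via lambda: add E, F.
From F via lambda: add Q.
From Q via lambda: add A, J.
From J via lambda: add D.
No new states can be added; the closed set is {A, D, E, F, G, H, I, J, L, P, Q}.

{A, D, E, F, G, H, I, J, L, P, Q}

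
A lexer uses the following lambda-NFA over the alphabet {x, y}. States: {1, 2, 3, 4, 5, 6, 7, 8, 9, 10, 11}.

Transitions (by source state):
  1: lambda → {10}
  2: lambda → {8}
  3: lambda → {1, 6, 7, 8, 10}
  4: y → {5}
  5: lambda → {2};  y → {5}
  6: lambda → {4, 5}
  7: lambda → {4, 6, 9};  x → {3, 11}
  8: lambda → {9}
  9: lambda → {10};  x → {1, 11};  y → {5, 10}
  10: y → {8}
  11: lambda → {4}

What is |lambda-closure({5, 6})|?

7

Start with {5, 6}.
From 5 via lambda: add 2.
From 6 via lambda: add 4.
From 2 via lambda: add 8.
From 8 via lambda: add 9.
From 9 via lambda: add 10.
lambda-closure = {2, 4, 5, 6, 8, 9, 10}, which has 7 states.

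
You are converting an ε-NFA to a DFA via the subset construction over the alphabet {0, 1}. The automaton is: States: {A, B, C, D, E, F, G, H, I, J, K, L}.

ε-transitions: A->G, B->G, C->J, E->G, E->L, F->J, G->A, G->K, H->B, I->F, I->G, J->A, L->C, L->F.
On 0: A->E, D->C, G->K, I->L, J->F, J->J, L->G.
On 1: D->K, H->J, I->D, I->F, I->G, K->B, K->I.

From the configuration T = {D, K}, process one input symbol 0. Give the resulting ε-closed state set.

D on 0 → {C}.
No 0-transition from K.
Union after reading 0: {C}.
Now take the ε-closure:
From C via ε: add J.
From J via ε: add A.
From A via ε: add G.
From G via ε: add K.
No new states can be added; the closed set is {A, C, G, J, K}.

{A, C, G, J, K}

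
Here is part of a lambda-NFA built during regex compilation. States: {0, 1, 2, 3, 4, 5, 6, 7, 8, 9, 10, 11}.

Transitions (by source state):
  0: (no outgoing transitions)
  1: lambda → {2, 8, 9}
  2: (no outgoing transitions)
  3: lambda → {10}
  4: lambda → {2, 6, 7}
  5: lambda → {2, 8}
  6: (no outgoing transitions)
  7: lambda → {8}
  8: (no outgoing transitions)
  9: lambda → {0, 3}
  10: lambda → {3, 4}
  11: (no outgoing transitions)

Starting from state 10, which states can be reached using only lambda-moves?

Start with {10}.
From 10 via lambda: add 3, 4.
From 4 via lambda: add 2, 6, 7.
From 7 via lambda: add 8.
No new states can be added; the closed set is {2, 3, 4, 6, 7, 8, 10}.

{2, 3, 4, 6, 7, 8, 10}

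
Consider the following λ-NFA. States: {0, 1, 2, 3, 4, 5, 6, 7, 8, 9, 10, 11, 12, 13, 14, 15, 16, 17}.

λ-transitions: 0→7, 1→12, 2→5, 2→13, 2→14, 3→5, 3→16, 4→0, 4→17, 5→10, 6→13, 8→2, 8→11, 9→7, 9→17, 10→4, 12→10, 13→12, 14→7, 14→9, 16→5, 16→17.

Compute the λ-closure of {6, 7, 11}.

{0, 4, 6, 7, 10, 11, 12, 13, 17}

Start with {6, 7, 11}.
From 6 via λ: add 13.
From 13 via λ: add 12.
From 12 via λ: add 10.
From 10 via λ: add 4.
From 4 via λ: add 0, 17.
No new states can be added; the closed set is {0, 4, 6, 7, 10, 11, 12, 13, 17}.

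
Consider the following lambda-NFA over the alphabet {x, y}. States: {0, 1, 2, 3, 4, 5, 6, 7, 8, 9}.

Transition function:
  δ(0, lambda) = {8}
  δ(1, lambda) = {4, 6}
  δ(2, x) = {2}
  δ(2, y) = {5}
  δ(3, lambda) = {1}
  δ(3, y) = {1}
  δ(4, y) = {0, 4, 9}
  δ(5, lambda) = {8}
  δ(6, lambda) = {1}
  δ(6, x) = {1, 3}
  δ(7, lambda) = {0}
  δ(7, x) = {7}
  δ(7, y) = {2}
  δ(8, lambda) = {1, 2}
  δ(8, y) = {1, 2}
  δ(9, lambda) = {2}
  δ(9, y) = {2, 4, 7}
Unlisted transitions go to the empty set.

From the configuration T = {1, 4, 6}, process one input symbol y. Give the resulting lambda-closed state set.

4 on y → {0, 4, 9}.
No y-transition from 1, 6.
Union after reading y: {0, 4, 9}.
Now take the lambda-closure:
From 0 via lambda: add 8.
From 9 via lambda: add 2.
From 8 via lambda: add 1.
From 1 via lambda: add 6.
No new states can be added; the closed set is {0, 1, 2, 4, 6, 8, 9}.

{0, 1, 2, 4, 6, 8, 9}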